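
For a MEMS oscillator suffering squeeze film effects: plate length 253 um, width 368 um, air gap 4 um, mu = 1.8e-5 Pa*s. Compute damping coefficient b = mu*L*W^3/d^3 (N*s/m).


Step 1: Convert to SI.
L = 253e-6 m, W = 368e-6 m, d = 4e-6 m
Step 2: W^3 = (368e-6)^3 = 4.98e-11 m^3
Step 3: d^3 = (4e-6)^3 = 6.40e-17 m^3
Step 4: b = 1.8e-5 * 253e-6 * 4.98e-11 / 6.40e-17
b = 3.55e-03 N*s/m


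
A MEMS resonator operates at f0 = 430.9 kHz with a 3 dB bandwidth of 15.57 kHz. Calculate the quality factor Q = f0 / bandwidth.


Step 1: Q = f0 / bandwidth
Step 2: Q = 430.9 / 15.57
Q = 27.7


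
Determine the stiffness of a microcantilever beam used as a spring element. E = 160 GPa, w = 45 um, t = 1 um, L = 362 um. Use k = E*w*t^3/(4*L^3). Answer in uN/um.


Step 1: Convert E to consistent units (1 GPa = 1000 uN/um^2).
E = 160 GPa = 160000 uN/um^2
Step 2: Compute t^3 = 1^3 = 1
Step 3: Compute L^3 = 362^3 = 47437928
Step 4: k = 160000 * 45 * 1 / (4 * 47437928)
k = 0.0379 uN/um


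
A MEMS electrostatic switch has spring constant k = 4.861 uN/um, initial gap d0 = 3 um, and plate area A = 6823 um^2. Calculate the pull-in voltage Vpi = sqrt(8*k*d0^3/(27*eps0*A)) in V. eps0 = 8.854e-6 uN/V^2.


Step 1: Compute numerator: 8 * k * d0^3 = 8 * 4.861 * 3^3 = 1049.976
Step 2: Compute denominator: 27 * eps0 * A = 27 * 8.854e-6 * 6823 = 1.631093
Step 3: Vpi = sqrt(1049.976 / 1.631093)
Vpi = 25.37 V


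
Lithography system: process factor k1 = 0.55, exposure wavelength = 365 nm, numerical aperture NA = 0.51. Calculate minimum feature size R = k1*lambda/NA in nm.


Step 1: Identify values: k1 = 0.55, lambda = 365 nm, NA = 0.51
Step 2: R = k1 * lambda / NA
R = 0.55 * 365 / 0.51
R = 393.6 nm


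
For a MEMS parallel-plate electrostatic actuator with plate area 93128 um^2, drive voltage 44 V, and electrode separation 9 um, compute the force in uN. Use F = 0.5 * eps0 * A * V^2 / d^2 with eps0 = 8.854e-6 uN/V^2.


Step 1: Identify parameters.
eps0 = 8.854e-6 uN/V^2, A = 93128 um^2, V = 44 V, d = 9 um
Step 2: Compute V^2 = 44^2 = 1936
Step 3: Compute d^2 = 9^2 = 81
Step 4: F = 0.5 * 8.854e-6 * 93128 * 1936 / 81
F = 9.854 uN


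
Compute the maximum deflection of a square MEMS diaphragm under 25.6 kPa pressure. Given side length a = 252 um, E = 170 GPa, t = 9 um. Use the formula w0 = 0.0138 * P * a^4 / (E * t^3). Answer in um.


Step 1: Convert pressure to compatible units (E is in GPa, so P in GPa).
P = 25.6 kPa = 25.6e-6 GPa
Step 2: Compute numerator: 0.0138 * P * a^4.
a^4 = 252^4 = 4032758016
numerator = 0.0138 * 25.6e-6 * 4032758016 = 1.4247e+03
Step 3: Compute denominator: E * t^3 = 170 * 9^3 = 123930
Step 4: w0 = numerator / denominator = 1.4247e+03 / 123930 = 0.0115 um


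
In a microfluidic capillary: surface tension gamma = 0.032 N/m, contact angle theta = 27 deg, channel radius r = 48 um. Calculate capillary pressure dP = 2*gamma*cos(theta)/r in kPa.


Step 1: cos(27 deg) = 0.891
Step 2: Convert r to m: r = 48e-6 m
Step 3: dP = 2 * 0.032 * 0.891 / 48e-6 = 1188.0 Pa
Step 4: Convert Pa to kPa (divide by 1000).
dP = 1.19 kPa


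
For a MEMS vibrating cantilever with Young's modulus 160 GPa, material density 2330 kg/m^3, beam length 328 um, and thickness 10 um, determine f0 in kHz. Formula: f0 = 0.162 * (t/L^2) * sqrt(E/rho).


Step 1: Convert units to SI.
t_SI = 10e-6 m, L_SI = 328e-6 m
Step 2: Calculate sqrt(E/rho).
sqrt(160e9 / 2330) = 8286.71 m/s
Step 3: Compute f0.
f0 = 0.162 * 10e-6 / (328e-6)^2 * 8286.71 = 124781.3 Hz = 124.78 kHz


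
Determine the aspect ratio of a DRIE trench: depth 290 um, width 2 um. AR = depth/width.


Step 1: AR = depth / width
Step 2: AR = 290 / 2
AR = 145.0


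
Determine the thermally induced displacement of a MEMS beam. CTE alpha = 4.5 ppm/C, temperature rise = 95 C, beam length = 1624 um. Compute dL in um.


Step 1: Convert CTE: alpha = 4.5 ppm/C = 4.5e-6 /C
Step 2: dL = 4.5e-6 * 95 * 1624
dL = 0.6943 um


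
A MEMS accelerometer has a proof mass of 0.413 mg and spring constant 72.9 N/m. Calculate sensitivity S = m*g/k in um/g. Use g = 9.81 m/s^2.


Step 1: Convert mass: m = 0.413 mg = 4.13e-07 kg
Step 2: S = m * g / k = 4.13e-07 * 9.81 / 72.9
Step 3: S = 5.56e-08 m/g
Step 4: Convert to um/g: S = 0.056 um/g


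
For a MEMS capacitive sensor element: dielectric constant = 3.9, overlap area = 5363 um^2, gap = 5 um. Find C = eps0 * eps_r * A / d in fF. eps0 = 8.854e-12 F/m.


Step 1: Convert area to m^2: A = 5363e-12 m^2
Step 2: Convert gap to m: d = 5e-6 m
Step 3: C = eps0 * eps_r * A / d
C = 8.854e-12 * 3.9 * 5363e-12 / 5e-6
Step 4: Convert to fF (multiply by 1e15).
C = 37.04 fF


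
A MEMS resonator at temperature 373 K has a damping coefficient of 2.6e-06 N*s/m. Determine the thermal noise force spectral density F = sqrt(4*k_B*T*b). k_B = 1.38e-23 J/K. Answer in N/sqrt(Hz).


Step 1: Compute 4 * k_B * T * b
= 4 * 1.38e-23 * 373 * 2.6e-06
= 5.3533e-26 N^2/Hz
Step 2: F_noise = sqrt(5.3533e-26)
F_noise = 2.31e-13 N/sqrt(Hz)


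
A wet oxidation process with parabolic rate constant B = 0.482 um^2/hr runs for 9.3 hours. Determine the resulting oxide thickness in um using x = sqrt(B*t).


Step 1: Compute B*t = 0.482 * 9.3 = 4.4826
Step 2: x = sqrt(4.4826)
x = 2.117 um


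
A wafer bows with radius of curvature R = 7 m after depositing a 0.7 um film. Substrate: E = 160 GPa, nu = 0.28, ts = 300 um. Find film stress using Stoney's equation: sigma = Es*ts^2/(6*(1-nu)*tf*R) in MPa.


Step 1: Compute numerator: Es * ts^2 = 160 * 300^2 = 14400000 (GPa*um^2)
Step 2: Compute denominator (R in um): 6*(1-nu)*tf*R = 6*0.72*0.7*7e6 = 21168000.0 (um^2)
Step 3: sigma (GPa) = 14400000 / 21168000.0 = 6.80272e-01 GPa
Step 4: Convert to MPa (x1000): sigma = 680.3 MPa


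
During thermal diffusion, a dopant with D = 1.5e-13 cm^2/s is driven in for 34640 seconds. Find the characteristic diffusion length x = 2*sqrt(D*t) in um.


Step 1: Compute D*t = 1.5e-13 * 34640 = 5.196e-09 cm^2
Step 2: sqrt(D*t) = 7.20833e-05 cm
Step 3: x = 2 * 7.20833e-05 cm = 1.441666e-04 cm
Step 4: Convert to um (1 cm = 1e4 um): x = 1.442 um


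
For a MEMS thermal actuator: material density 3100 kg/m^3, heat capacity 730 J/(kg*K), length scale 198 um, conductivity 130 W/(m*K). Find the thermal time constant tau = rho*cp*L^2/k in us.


Step 1: Convert L to m: L = 198e-6 m
Step 2: L^2 = (198e-6)^2 = 3.9204e-08 m^2
Step 3: tau = 3100 * 730 * 3.9204e-08 / 130 = 6.8245117e-04 s
Step 4: Convert to microseconds (multiply by 1e6).
tau = 682.451 us


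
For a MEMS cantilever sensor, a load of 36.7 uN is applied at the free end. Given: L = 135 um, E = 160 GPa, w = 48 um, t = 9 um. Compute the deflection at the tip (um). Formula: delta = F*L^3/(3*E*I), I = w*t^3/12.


Step 1: Calculate the second moment of area.
I = w * t^3 / 12 = 48 * 9^3 / 12 = 2916.0 um^4
Step 2: Convert E to consistent units (1 GPa = 1000 uN/um^2).
E = 160 GPa = 160000 uN/um^2
Step 3: Calculate tip deflection.
delta = F * L^3 / (3 * E * I)
delta = 36.7 * 135^3 / (3 * 160000 * 2916.0)
delta = 0.0645 um


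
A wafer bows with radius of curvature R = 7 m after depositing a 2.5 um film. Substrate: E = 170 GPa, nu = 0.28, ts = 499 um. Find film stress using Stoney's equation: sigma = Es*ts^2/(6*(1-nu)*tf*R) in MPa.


Step 1: Compute numerator: Es * ts^2 = 170 * 499^2 = 42330170 (GPa*um^2)
Step 2: Compute denominator (R in um): 6*(1-nu)*tf*R = 6*0.72*2.5*7e6 = 75600000.0 (um^2)
Step 3: sigma (GPa) = 42330170 / 75600000.0 = 5.59923e-01 GPa
Step 4: Convert to MPa (x1000): sigma = 559.9 MPa


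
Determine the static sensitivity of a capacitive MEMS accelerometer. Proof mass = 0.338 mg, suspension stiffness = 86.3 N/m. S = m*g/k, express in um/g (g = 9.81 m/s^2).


Step 1: Convert mass: m = 0.338 mg = 3.38e-07 kg
Step 2: S = m * g / k = 3.38e-07 * 9.81 / 86.3
Step 3: S = 3.84e-08 m/g
Step 4: Convert to um/g: S = 0.038 um/g


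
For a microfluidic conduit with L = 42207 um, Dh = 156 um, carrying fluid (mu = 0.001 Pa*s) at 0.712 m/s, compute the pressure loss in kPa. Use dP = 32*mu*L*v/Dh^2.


Step 1: Convert to SI: L = 42207e-6 m, Dh = 156e-6 m
Step 2: dP = 32 * 0.001 * 42207e-6 * 0.712 / (156e-6)^2
Step 3: dP = 39515.30 Pa
Step 4: Convert to kPa: dP = 39.52 kPa


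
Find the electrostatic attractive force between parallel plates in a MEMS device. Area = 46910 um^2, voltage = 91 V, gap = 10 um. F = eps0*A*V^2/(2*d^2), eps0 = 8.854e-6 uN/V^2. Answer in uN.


Step 1: Identify parameters.
eps0 = 8.854e-6 uN/V^2, A = 46910 um^2, V = 91 V, d = 10 um
Step 2: Compute V^2 = 91^2 = 8281
Step 3: Compute d^2 = 10^2 = 100
Step 4: F = 0.5 * 8.854e-6 * 46910 * 8281 / 100
F = 17.197 uN


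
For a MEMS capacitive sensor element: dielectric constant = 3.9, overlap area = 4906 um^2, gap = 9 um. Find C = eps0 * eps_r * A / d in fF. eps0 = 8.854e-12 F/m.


Step 1: Convert area to m^2: A = 4906e-12 m^2
Step 2: Convert gap to m: d = 9e-6 m
Step 3: C = eps0 * eps_r * A / d
C = 8.854e-12 * 3.9 * 4906e-12 / 9e-6
Step 4: Convert to fF (multiply by 1e15).
C = 18.82 fF


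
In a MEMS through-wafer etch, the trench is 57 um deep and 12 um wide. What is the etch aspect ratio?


Step 1: AR = depth / width
Step 2: AR = 57 / 12
AR = 4.8


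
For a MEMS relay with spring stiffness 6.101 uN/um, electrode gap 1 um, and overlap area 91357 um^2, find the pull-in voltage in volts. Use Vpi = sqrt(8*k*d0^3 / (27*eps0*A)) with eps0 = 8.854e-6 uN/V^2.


Step 1: Compute numerator: 8 * k * d0^3 = 8 * 6.101 * 1^3 = 48.808
Step 2: Compute denominator: 27 * eps0 * A = 27 * 8.854e-6 * 91357 = 21.839622
Step 3: Vpi = sqrt(48.808 / 21.839622)
Vpi = 1.49 V


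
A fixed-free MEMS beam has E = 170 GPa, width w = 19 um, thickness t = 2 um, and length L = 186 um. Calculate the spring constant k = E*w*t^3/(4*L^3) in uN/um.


Step 1: Convert E to consistent units (1 GPa = 1000 uN/um^2).
E = 170 GPa = 170000 uN/um^2
Step 2: Compute t^3 = 2^3 = 8
Step 3: Compute L^3 = 186^3 = 6434856
Step 4: k = 170000 * 19 * 8 / (4 * 6434856)
k = 1.0039 uN/um


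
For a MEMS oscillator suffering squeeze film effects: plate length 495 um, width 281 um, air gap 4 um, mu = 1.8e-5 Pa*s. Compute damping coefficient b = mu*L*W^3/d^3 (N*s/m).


Step 1: Convert to SI.
L = 495e-6 m, W = 281e-6 m, d = 4e-6 m
Step 2: W^3 = (281e-6)^3 = 2.22e-11 m^3
Step 3: d^3 = (4e-6)^3 = 6.40e-17 m^3
Step 4: b = 1.8e-5 * 495e-6 * 2.22e-11 / 6.40e-17
b = 3.09e-03 N*s/m


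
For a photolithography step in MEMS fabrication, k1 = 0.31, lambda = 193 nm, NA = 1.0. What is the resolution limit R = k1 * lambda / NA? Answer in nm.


Step 1: Identify values: k1 = 0.31, lambda = 193 nm, NA = 1.0
Step 2: R = k1 * lambda / NA
R = 0.31 * 193 / 1.0
R = 59.8 nm


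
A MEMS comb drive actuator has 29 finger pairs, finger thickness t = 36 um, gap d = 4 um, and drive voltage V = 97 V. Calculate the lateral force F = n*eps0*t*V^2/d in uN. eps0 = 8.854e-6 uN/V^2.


Step 1: Parameters: n=29, eps0=8.854e-6 uN/V^2, t=36 um, V=97 V, d=4 um
Step 2: V^2 = 9409
Step 3: F = 29 * 8.854e-6 * 36 * 9409 / 4
F = 21.743 uN


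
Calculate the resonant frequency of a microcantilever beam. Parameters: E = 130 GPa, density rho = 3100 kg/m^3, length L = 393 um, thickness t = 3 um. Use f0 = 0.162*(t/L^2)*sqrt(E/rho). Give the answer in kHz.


Step 1: Convert units to SI.
t_SI = 3e-6 m, L_SI = 393e-6 m
Step 2: Calculate sqrt(E/rho).
sqrt(130e9 / 3100) = 6475.76 m/s
Step 3: Compute f0.
f0 = 0.162 * 3e-6 / (393e-6)^2 * 6475.76 = 20377.1 Hz = 20.38 kHz


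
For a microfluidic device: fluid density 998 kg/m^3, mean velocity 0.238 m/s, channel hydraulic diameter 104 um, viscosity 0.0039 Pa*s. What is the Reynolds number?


Step 1: Convert Dh to meters: Dh = 104e-6 m
Step 2: Re = rho * v * Dh / mu
Re = 998 * 0.238 * 104e-6 / 0.0039
Re = 6.334


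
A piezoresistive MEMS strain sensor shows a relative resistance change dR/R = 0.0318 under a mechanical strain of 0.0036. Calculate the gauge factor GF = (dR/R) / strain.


Step 1: Identify values.
dR/R = 0.0318, strain = 0.0036
Step 2: GF = (dR/R) / strain = 0.0318 / 0.0036
GF = 8.8


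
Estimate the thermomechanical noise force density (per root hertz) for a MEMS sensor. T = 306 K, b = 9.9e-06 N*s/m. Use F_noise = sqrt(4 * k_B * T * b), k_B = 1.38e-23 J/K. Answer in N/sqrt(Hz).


Step 1: Compute 4 * k_B * T * b
= 4 * 1.38e-23 * 306 * 9.9e-06
= 1.6722e-25 N^2/Hz
Step 2: F_noise = sqrt(1.6722e-25)
F_noise = 4.09e-13 N/sqrt(Hz)


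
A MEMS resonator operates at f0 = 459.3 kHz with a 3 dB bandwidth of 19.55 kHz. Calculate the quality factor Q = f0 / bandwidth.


Step 1: Q = f0 / bandwidth
Step 2: Q = 459.3 / 19.55
Q = 23.5


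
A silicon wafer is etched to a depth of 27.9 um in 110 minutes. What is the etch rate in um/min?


Step 1: Etch rate = depth / time
Step 2: rate = 27.9 / 110
rate = 0.254 um/min


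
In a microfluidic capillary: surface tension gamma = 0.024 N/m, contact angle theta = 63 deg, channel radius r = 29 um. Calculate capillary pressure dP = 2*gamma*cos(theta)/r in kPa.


Step 1: cos(63 deg) = 0.454
Step 2: Convert r to m: r = 29e-6 m
Step 3: dP = 2 * 0.024 * 0.454 / 29e-6 = 751.4 Pa
Step 4: Convert Pa to kPa (divide by 1000).
dP = 0.75 kPa


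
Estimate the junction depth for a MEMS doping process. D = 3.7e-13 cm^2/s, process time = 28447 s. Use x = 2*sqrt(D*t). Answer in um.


Step 1: Compute D*t = 3.7e-13 * 28447 = 1.052539e-08 cm^2
Step 2: sqrt(D*t) = 1.02593e-04 cm
Step 3: x = 2 * 1.02593e-04 cm = 2.05186e-04 cm
Step 4: Convert to um (1 cm = 1e4 um): x = 2.052 um


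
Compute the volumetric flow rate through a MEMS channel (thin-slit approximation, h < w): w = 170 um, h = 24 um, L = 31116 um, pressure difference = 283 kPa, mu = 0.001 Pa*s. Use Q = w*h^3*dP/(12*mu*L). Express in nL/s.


Step 1: Convert all dimensions to SI (meters).
w = 170e-6 m, h = 24e-6 m, L = 31116e-6 m, dP = 283e3 Pa
Step 2: Q = w * h^3 * dP / (12 * mu * L)
Q = 170e-6 * (24e-6)^3 * 283e3 / (12 * 0.001 * 31116e-6) = 1.78116467e-09 m^3/s
Step 3: Convert Q from m^3/s to nL/s (1 m^3 = 1e12 nL, so multiply by 1e12).
Q = 1781.165 nL/s


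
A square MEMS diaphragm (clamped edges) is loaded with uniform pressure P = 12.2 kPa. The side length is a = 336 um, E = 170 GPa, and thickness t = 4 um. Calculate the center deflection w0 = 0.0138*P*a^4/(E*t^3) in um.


Step 1: Convert pressure to compatible units (E is in GPa, so P in GPa).
P = 12.2 kPa = 12.2e-6 GPa
Step 2: Compute numerator: 0.0138 * P * a^4.
a^4 = 336^4 = 12745506816
numerator = 0.0138 * 12.2e-6 * 12745506816 = 2.14583e+03
Step 3: Compute denominator: E * t^3 = 170 * 4^3 = 10880
Step 4: w0 = numerator / denominator = 2.14583e+03 / 10880 = 0.1972 um


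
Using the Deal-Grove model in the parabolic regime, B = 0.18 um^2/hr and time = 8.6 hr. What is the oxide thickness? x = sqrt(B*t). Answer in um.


Step 1: Compute B*t = 0.18 * 8.6 = 1.548
Step 2: x = sqrt(1.548)
x = 1.244 um


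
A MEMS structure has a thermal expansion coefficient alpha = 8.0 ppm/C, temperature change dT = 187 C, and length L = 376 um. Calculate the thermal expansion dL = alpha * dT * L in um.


Step 1: Convert CTE: alpha = 8.0 ppm/C = 8.0e-6 /C
Step 2: dL = 8.0e-6 * 187 * 376
dL = 0.5625 um


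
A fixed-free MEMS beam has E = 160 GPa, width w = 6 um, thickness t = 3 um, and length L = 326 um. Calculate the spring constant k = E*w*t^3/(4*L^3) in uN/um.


Step 1: Convert E to consistent units (1 GPa = 1000 uN/um^2).
E = 160 GPa = 160000 uN/um^2
Step 2: Compute t^3 = 3^3 = 27
Step 3: Compute L^3 = 326^3 = 34645976
Step 4: k = 160000 * 6 * 27 / (4 * 34645976)
k = 0.187 uN/um


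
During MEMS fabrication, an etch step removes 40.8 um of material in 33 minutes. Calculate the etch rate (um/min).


Step 1: Etch rate = depth / time
Step 2: rate = 40.8 / 33
rate = 1.236 um/min


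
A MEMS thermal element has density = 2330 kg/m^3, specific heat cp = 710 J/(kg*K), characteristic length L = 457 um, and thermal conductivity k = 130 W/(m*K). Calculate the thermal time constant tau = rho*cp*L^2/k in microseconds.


Step 1: Convert L to m: L = 457e-6 m
Step 2: L^2 = (457e-6)^2 = 2.08849e-07 m^2
Step 3: tau = 2330 * 710 * 2.08849e-07 / 130 = 2.65768385e-03 s
Step 4: Convert to microseconds (multiply by 1e6).
tau = 2657.684 us


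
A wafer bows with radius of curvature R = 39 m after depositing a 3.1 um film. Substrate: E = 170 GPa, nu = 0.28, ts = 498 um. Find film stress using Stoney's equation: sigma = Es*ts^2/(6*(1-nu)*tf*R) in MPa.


Step 1: Compute numerator: Es * ts^2 = 170 * 498^2 = 42160680 (GPa*um^2)
Step 2: Compute denominator (R in um): 6*(1-nu)*tf*R = 6*0.72*3.1*39e6 = 522288000.0 (um^2)
Step 3: sigma (GPa) = 42160680 / 522288000.0 = 8.0723e-02 GPa
Step 4: Convert to MPa (x1000): sigma = 80.7 MPa


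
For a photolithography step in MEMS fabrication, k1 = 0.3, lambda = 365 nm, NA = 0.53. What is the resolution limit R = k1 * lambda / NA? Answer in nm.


Step 1: Identify values: k1 = 0.3, lambda = 365 nm, NA = 0.53
Step 2: R = k1 * lambda / NA
R = 0.3 * 365 / 0.53
R = 206.6 nm


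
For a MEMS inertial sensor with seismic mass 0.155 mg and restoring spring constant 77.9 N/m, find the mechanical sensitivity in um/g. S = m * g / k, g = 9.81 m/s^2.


Step 1: Convert mass: m = 0.155 mg = 1.55e-07 kg
Step 2: S = m * g / k = 1.55e-07 * 9.81 / 77.9
Step 3: S = 1.95e-08 m/g
Step 4: Convert to um/g: S = 0.02 um/g


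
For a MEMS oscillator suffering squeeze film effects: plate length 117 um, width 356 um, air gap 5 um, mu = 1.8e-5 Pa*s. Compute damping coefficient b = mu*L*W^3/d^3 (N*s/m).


Step 1: Convert to SI.
L = 117e-6 m, W = 356e-6 m, d = 5e-6 m
Step 2: W^3 = (356e-6)^3 = 4.51e-11 m^3
Step 3: d^3 = (5e-6)^3 = 1.25e-16 m^3
Step 4: b = 1.8e-5 * 117e-6 * 4.51e-11 / 1.25e-16
b = 7.60e-04 N*s/m


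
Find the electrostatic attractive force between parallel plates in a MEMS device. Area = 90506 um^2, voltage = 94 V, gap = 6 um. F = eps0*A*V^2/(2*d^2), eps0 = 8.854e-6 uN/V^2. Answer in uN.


Step 1: Identify parameters.
eps0 = 8.854e-6 uN/V^2, A = 90506 um^2, V = 94 V, d = 6 um
Step 2: Compute V^2 = 94^2 = 8836
Step 3: Compute d^2 = 6^2 = 36
Step 4: F = 0.5 * 8.854e-6 * 90506 * 8836 / 36
F = 98.342 uN


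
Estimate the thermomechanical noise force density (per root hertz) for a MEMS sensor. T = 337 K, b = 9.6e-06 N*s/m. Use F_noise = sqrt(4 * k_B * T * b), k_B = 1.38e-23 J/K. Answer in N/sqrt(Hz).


Step 1: Compute 4 * k_B * T * b
= 4 * 1.38e-23 * 337 * 9.6e-06
= 1.7858e-25 N^2/Hz
Step 2: F_noise = sqrt(1.7858e-25)
F_noise = 4.23e-13 N/sqrt(Hz)


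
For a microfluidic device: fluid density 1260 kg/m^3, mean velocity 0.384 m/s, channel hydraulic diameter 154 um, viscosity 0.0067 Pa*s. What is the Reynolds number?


Step 1: Convert Dh to meters: Dh = 154e-6 m
Step 2: Re = rho * v * Dh / mu
Re = 1260 * 0.384 * 154e-6 / 0.0067
Re = 11.121


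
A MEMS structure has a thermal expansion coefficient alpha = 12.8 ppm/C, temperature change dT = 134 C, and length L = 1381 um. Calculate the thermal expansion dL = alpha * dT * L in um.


Step 1: Convert CTE: alpha = 12.8 ppm/C = 12.8e-6 /C
Step 2: dL = 12.8e-6 * 134 * 1381
dL = 2.3687 um


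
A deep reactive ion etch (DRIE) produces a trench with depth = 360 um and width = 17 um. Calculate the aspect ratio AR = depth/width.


Step 1: AR = depth / width
Step 2: AR = 360 / 17
AR = 21.2


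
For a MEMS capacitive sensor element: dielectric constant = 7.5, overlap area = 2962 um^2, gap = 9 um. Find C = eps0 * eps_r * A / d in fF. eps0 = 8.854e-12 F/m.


Step 1: Convert area to m^2: A = 2962e-12 m^2
Step 2: Convert gap to m: d = 9e-6 m
Step 3: C = eps0 * eps_r * A / d
C = 8.854e-12 * 7.5 * 2962e-12 / 9e-6
Step 4: Convert to fF (multiply by 1e15).
C = 21.85 fF


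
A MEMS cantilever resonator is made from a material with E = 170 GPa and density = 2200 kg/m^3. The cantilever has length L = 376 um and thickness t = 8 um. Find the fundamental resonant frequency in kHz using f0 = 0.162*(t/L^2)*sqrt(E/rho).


Step 1: Convert units to SI.
t_SI = 8e-6 m, L_SI = 376e-6 m
Step 2: Calculate sqrt(E/rho).
sqrt(170e9 / 2200) = 8790.49 m/s
Step 3: Compute f0.
f0 = 0.162 * 8e-6 / (376e-6)^2 * 8790.49 = 80582.8 Hz = 80.58 kHz


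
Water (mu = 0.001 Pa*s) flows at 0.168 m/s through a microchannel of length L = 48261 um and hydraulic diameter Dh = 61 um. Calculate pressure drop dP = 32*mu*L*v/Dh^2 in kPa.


Step 1: Convert to SI: L = 48261e-6 m, Dh = 61e-6 m
Step 2: dP = 32 * 0.001 * 48261e-6 * 0.168 / (61e-6)^2
Step 3: dP = 69726.19 Pa
Step 4: Convert to kPa: dP = 69.73 kPa


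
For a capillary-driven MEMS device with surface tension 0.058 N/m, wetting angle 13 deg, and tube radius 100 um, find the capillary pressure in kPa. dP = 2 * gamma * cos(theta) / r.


Step 1: cos(13 deg) = 0.9744
Step 2: Convert r to m: r = 100e-6 m
Step 3: dP = 2 * 0.058 * 0.9744 / 100e-6 = 1130.3 Pa
Step 4: Convert Pa to kPa (divide by 1000).
dP = 1.13 kPa


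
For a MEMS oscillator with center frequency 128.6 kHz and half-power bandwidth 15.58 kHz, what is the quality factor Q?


Step 1: Q = f0 / bandwidth
Step 2: Q = 128.6 / 15.58
Q = 8.3


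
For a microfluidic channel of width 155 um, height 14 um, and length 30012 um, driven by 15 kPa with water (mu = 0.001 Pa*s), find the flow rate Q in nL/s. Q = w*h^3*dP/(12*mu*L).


Step 1: Convert all dimensions to SI (meters).
w = 155e-6 m, h = 14e-6 m, L = 30012e-6 m, dP = 15e3 Pa
Step 2: Q = w * h^3 * dP / (12 * mu * L)
Q = 155e-6 * (14e-6)^3 * 15e3 / (12 * 0.001 * 30012e-6) = 1.771458e-11 m^3/s
Step 3: Convert Q from m^3/s to nL/s (1 m^3 = 1e12 nL, so multiply by 1e12).
Q = 17.715 nL/s


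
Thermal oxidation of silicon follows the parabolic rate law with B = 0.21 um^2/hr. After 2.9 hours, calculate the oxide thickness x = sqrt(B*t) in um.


Step 1: Compute B*t = 0.21 * 2.9 = 0.609
Step 2: x = sqrt(0.609)
x = 0.78 um


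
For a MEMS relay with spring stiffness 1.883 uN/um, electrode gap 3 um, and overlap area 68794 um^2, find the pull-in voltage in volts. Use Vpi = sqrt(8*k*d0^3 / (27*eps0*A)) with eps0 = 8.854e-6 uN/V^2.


Step 1: Compute numerator: 8 * k * d0^3 = 8 * 1.883 * 3^3 = 406.728
Step 2: Compute denominator: 27 * eps0 * A = 27 * 8.854e-6 * 68794 = 16.445756
Step 3: Vpi = sqrt(406.728 / 16.445756)
Vpi = 4.97 V


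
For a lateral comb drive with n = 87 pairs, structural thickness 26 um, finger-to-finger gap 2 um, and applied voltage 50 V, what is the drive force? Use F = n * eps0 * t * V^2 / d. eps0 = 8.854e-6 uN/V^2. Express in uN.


Step 1: Parameters: n=87, eps0=8.854e-6 uN/V^2, t=26 um, V=50 V, d=2 um
Step 2: V^2 = 2500
Step 3: F = 87 * 8.854e-6 * 26 * 2500 / 2
F = 25.035 uN


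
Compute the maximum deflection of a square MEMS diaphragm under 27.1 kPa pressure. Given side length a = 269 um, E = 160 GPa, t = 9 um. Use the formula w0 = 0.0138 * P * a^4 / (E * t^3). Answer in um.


Step 1: Convert pressure to compatible units (E is in GPa, so P in GPa).
P = 27.1 kPa = 27.1e-6 GPa
Step 2: Compute numerator: 0.0138 * P * a^4.
a^4 = 269^4 = 5236114321
numerator = 0.0138 * 27.1e-6 * 5236114321 = 1.9582e+03
Step 3: Compute denominator: E * t^3 = 160 * 9^3 = 116640
Step 4: w0 = numerator / denominator = 1.9582e+03 / 116640 = 0.0168 um


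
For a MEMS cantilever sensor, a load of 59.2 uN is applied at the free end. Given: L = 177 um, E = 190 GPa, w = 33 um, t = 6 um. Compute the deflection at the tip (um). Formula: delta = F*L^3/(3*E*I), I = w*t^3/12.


Step 1: Calculate the second moment of area.
I = w * t^3 / 12 = 33 * 6^3 / 12 = 594.0 um^4
Step 2: Convert E to consistent units (1 GPa = 1000 uN/um^2).
E = 190 GPa = 190000 uN/um^2
Step 3: Calculate tip deflection.
delta = F * L^3 / (3 * E * I)
delta = 59.2 * 177^3 / (3 * 190000 * 594.0)
delta = 0.9696 um


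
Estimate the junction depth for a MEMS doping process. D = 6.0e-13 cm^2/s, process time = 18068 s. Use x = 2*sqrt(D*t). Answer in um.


Step 1: Compute D*t = 6.0e-13 * 18068 = 1.08408e-08 cm^2
Step 2: sqrt(D*t) = 1.04119e-04 cm
Step 3: x = 2 * 1.04119e-04 cm = 2.08238e-04 cm
Step 4: Convert to um (1 cm = 1e4 um): x = 2.082 um


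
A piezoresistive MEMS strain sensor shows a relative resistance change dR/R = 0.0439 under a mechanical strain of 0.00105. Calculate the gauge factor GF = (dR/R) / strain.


Step 1: Identify values.
dR/R = 0.0439, strain = 0.00105
Step 2: GF = (dR/R) / strain = 0.0439 / 0.00105
GF = 41.8


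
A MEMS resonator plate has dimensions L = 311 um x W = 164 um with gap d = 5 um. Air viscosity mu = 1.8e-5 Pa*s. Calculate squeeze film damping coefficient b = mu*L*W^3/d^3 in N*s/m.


Step 1: Convert to SI.
L = 311e-6 m, W = 164e-6 m, d = 5e-6 m
Step 2: W^3 = (164e-6)^3 = 4.41e-12 m^3
Step 3: d^3 = (5e-6)^3 = 1.25e-16 m^3
Step 4: b = 1.8e-5 * 311e-6 * 4.41e-12 / 1.25e-16
b = 1.98e-04 N*s/m


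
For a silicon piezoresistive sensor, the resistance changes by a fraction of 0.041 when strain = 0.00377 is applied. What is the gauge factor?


Step 1: Identify values.
dR/R = 0.041, strain = 0.00377
Step 2: GF = (dR/R) / strain = 0.041 / 0.00377
GF = 10.9


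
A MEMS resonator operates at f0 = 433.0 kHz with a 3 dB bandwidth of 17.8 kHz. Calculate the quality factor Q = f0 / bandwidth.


Step 1: Q = f0 / bandwidth
Step 2: Q = 433.0 / 17.8
Q = 24.3


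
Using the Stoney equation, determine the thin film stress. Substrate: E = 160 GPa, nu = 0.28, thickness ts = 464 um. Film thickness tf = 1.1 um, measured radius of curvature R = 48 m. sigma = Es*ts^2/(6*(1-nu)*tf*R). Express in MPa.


Step 1: Compute numerator: Es * ts^2 = 160 * 464^2 = 34447360 (GPa*um^2)
Step 2: Compute denominator (R in um): 6*(1-nu)*tf*R = 6*0.72*1.1*48e6 = 228096000.0 (um^2)
Step 3: sigma (GPa) = 34447360 / 228096000.0 = 1.51021e-01 GPa
Step 4: Convert to MPa (x1000): sigma = 151.0 MPa


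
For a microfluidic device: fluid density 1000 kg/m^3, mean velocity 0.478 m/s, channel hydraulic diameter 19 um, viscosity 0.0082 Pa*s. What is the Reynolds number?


Step 1: Convert Dh to meters: Dh = 19e-6 m
Step 2: Re = rho * v * Dh / mu
Re = 1000 * 0.478 * 19e-6 / 0.0082
Re = 1.108


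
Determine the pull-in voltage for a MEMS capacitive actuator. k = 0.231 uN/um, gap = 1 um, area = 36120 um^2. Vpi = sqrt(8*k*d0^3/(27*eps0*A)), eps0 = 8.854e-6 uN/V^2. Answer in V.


Step 1: Compute numerator: 8 * k * d0^3 = 8 * 0.231 * 1^3 = 1.848
Step 2: Compute denominator: 27 * eps0 * A = 27 * 8.854e-6 * 36120 = 8.634775
Step 3: Vpi = sqrt(1.848 / 8.634775)
Vpi = 0.46 V


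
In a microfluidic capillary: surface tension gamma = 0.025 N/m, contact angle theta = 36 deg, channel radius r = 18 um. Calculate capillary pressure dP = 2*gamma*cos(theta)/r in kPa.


Step 1: cos(36 deg) = 0.809
Step 2: Convert r to m: r = 18e-6 m
Step 3: dP = 2 * 0.025 * 0.809 / 18e-6 = 2247.2 Pa
Step 4: Convert Pa to kPa (divide by 1000).
dP = 2.25 kPa


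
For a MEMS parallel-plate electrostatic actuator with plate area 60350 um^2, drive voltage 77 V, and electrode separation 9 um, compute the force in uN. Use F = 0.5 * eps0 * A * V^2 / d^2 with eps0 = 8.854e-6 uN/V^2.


Step 1: Identify parameters.
eps0 = 8.854e-6 uN/V^2, A = 60350 um^2, V = 77 V, d = 9 um
Step 2: Compute V^2 = 77^2 = 5929
Step 3: Compute d^2 = 9^2 = 81
Step 4: F = 0.5 * 8.854e-6 * 60350 * 5929 / 81
F = 19.556 uN


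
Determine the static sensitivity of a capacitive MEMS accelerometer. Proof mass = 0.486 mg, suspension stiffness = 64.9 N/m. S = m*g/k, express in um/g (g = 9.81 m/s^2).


Step 1: Convert mass: m = 0.486 mg = 4.86e-07 kg
Step 2: S = m * g / k = 4.86e-07 * 9.81 / 64.9
Step 3: S = 7.35e-08 m/g
Step 4: Convert to um/g: S = 0.073 um/g


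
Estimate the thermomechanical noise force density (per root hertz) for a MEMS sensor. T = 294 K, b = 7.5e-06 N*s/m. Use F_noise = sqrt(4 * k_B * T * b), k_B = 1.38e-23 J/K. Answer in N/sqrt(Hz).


Step 1: Compute 4 * k_B * T * b
= 4 * 1.38e-23 * 294 * 7.5e-06
= 1.2172e-25 N^2/Hz
Step 2: F_noise = sqrt(1.2172e-25)
F_noise = 3.49e-13 N/sqrt(Hz)


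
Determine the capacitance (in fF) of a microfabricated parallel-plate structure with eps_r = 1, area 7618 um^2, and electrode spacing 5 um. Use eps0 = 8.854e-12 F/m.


Step 1: Convert area to m^2: A = 7618e-12 m^2
Step 2: Convert gap to m: d = 5e-6 m
Step 3: C = eps0 * eps_r * A / d
C = 8.854e-12 * 1 * 7618e-12 / 5e-6
Step 4: Convert to fF (multiply by 1e15).
C = 13.49 fF


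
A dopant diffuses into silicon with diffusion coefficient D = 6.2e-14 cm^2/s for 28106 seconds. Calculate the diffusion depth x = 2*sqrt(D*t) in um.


Step 1: Compute D*t = 6.2e-14 * 28106 = 1.742572e-09 cm^2
Step 2: sqrt(D*t) = 4.1744e-05 cm
Step 3: x = 2 * 4.1744e-05 cm = 8.3488e-05 cm
Step 4: Convert to um (1 cm = 1e4 um): x = 0.835 um


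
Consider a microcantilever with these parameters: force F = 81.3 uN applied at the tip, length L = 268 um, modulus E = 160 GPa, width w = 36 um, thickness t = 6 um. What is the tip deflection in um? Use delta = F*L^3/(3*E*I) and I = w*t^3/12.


Step 1: Calculate the second moment of area.
I = w * t^3 / 12 = 36 * 6^3 / 12 = 648.0 um^4
Step 2: Convert E to consistent units (1 GPa = 1000 uN/um^2).
E = 160 GPa = 160000 uN/um^2
Step 3: Calculate tip deflection.
delta = F * L^3 / (3 * E * I)
delta = 81.3 * 268^3 / (3 * 160000 * 648.0)
delta = 5.0313 um


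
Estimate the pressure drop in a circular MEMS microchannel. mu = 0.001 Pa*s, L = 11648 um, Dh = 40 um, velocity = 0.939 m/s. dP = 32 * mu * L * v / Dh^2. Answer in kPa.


Step 1: Convert to SI: L = 11648e-6 m, Dh = 40e-6 m
Step 2: dP = 32 * 0.001 * 11648e-6 * 0.939 / (40e-6)^2
Step 3: dP = 218749.44 Pa
Step 4: Convert to kPa: dP = 218.75 kPa


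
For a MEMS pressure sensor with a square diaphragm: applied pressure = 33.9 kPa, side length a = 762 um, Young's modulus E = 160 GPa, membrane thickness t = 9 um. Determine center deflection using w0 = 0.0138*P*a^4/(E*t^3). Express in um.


Step 1: Convert pressure to compatible units (E is in GPa, so P in GPa).
P = 33.9 kPa = 33.9e-6 GPa
Step 2: Compute numerator: 0.0138 * P * a^4.
a^4 = 762^4 = 337147454736
numerator = 0.0138 * 33.9e-6 * 337147454736 = 1.577243e+05
Step 3: Compute denominator: E * t^3 = 160 * 9^3 = 116640
Step 4: w0 = numerator / denominator = 1.577243e+05 / 116640 = 1.3522 um


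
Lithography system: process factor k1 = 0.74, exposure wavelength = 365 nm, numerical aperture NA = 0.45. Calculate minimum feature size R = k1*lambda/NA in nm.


Step 1: Identify values: k1 = 0.74, lambda = 365 nm, NA = 0.45
Step 2: R = k1 * lambda / NA
R = 0.74 * 365 / 0.45
R = 600.2 nm


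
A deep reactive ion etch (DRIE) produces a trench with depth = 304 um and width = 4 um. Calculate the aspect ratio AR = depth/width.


Step 1: AR = depth / width
Step 2: AR = 304 / 4
AR = 76.0


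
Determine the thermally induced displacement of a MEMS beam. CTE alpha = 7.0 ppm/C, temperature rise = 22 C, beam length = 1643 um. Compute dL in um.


Step 1: Convert CTE: alpha = 7.0 ppm/C = 7.0e-6 /C
Step 2: dL = 7.0e-6 * 22 * 1643
dL = 0.253 um


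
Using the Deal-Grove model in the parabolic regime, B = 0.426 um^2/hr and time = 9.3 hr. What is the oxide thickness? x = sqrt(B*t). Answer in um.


Step 1: Compute B*t = 0.426 * 9.3 = 3.9618
Step 2: x = sqrt(3.9618)
x = 1.99 um


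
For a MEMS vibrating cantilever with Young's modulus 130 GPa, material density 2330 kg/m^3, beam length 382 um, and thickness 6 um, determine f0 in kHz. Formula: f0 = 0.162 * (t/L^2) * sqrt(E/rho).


Step 1: Convert units to SI.
t_SI = 6e-6 m, L_SI = 382e-6 m
Step 2: Calculate sqrt(E/rho).
sqrt(130e9 / 2330) = 7469.54 m/s
Step 3: Compute f0.
f0 = 0.162 * 6e-6 / (382e-6)^2 * 7469.54 = 49754.6 Hz = 49.75 kHz


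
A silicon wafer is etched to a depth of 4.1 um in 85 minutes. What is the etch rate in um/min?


Step 1: Etch rate = depth / time
Step 2: rate = 4.1 / 85
rate = 0.048 um/min


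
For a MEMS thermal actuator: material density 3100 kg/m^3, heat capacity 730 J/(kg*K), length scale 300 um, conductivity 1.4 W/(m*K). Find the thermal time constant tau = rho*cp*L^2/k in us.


Step 1: Convert L to m: L = 300e-6 m
Step 2: L^2 = (300e-6)^2 = 9e-08 m^2
Step 3: tau = 3100 * 730 * 9e-08 / 1.4 = 1.4547857143e-01 s
Step 4: Convert to microseconds (multiply by 1e6).
tau = 145478.571 us


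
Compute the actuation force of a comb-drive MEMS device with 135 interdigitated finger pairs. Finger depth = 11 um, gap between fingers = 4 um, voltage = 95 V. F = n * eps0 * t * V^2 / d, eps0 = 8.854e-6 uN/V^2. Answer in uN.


Step 1: Parameters: n=135, eps0=8.854e-6 uN/V^2, t=11 um, V=95 V, d=4 um
Step 2: V^2 = 9025
Step 3: F = 135 * 8.854e-6 * 11 * 9025 / 4
F = 29.666 uN


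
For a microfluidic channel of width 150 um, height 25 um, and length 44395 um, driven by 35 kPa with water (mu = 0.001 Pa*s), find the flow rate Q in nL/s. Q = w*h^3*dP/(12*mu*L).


Step 1: Convert all dimensions to SI (meters).
w = 150e-6 m, h = 25e-6 m, L = 44395e-6 m, dP = 35e3 Pa
Step 2: Q = w * h^3 * dP / (12 * mu * L)
Q = 150e-6 * (25e-6)^3 * 35e3 / (12 * 0.001 * 44395e-6) = 1.539799e-10 m^3/s
Step 3: Convert Q from m^3/s to nL/s (1 m^3 = 1e12 nL, so multiply by 1e12).
Q = 153.98 nL/s


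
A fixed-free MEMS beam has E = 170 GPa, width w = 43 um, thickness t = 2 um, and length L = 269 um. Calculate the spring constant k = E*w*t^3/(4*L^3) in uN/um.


Step 1: Convert E to consistent units (1 GPa = 1000 uN/um^2).
E = 170 GPa = 170000 uN/um^2
Step 2: Compute t^3 = 2^3 = 8
Step 3: Compute L^3 = 269^3 = 19465109
Step 4: k = 170000 * 43 * 8 / (4 * 19465109)
k = 0.7511 uN/um


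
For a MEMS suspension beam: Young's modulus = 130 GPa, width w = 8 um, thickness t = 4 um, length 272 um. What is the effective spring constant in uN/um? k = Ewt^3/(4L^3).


Step 1: Convert E to consistent units (1 GPa = 1000 uN/um^2).
E = 130 GPa = 130000 uN/um^2
Step 2: Compute t^3 = 4^3 = 64
Step 3: Compute L^3 = 272^3 = 20123648
Step 4: k = 130000 * 8 * 64 / (4 * 20123648)
k = 0.8269 uN/um


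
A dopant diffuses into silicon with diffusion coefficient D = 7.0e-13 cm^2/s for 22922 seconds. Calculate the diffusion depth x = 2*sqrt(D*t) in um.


Step 1: Compute D*t = 7.0e-13 * 22922 = 1.60454e-08 cm^2
Step 2: sqrt(D*t) = 1.2667e-04 cm
Step 3: x = 2 * 1.2667e-04 cm = 2.5334e-04 cm
Step 4: Convert to um (1 cm = 1e4 um): x = 2.533 um


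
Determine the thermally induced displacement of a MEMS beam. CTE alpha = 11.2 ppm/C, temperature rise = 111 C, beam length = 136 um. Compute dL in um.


Step 1: Convert CTE: alpha = 11.2 ppm/C = 11.2e-6 /C
Step 2: dL = 11.2e-6 * 111 * 136
dL = 0.1691 um


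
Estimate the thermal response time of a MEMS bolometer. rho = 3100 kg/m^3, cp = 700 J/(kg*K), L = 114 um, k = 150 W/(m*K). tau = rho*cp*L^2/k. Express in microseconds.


Step 1: Convert L to m: L = 114e-6 m
Step 2: L^2 = (114e-6)^2 = 1.2996e-08 m^2
Step 3: tau = 3100 * 700 * 1.2996e-08 / 150 = 1.880088e-04 s
Step 4: Convert to microseconds (multiply by 1e6).
tau = 188.009 us


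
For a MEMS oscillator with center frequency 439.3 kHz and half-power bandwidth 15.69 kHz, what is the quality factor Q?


Step 1: Q = f0 / bandwidth
Step 2: Q = 439.3 / 15.69
Q = 28.0


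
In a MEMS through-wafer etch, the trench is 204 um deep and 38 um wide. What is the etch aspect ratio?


Step 1: AR = depth / width
Step 2: AR = 204 / 38
AR = 5.4


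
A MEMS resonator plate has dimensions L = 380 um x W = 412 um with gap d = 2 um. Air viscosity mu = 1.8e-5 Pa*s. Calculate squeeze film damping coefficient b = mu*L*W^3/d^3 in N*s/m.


Step 1: Convert to SI.
L = 380e-6 m, W = 412e-6 m, d = 2e-6 m
Step 2: W^3 = (412e-6)^3 = 6.99e-11 m^3
Step 3: d^3 = (2e-6)^3 = 8.00e-18 m^3
Step 4: b = 1.8e-5 * 380e-6 * 6.99e-11 / 8.00e-18
b = 5.98e-02 N*s/m


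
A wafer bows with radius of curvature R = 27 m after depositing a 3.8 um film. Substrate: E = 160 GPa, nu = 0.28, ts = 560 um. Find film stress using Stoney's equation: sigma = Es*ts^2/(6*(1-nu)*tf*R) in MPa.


Step 1: Compute numerator: Es * ts^2 = 160 * 560^2 = 50176000 (GPa*um^2)
Step 2: Compute denominator (R in um): 6*(1-nu)*tf*R = 6*0.72*3.8*27e6 = 443232000.0 (um^2)
Step 3: sigma (GPa) = 50176000 / 443232000.0 = 1.13205e-01 GPa
Step 4: Convert to MPa (x1000): sigma = 113.2 MPa


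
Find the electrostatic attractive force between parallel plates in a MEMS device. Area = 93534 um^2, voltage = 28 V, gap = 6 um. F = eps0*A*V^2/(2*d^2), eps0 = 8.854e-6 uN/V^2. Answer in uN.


Step 1: Identify parameters.
eps0 = 8.854e-6 uN/V^2, A = 93534 um^2, V = 28 V, d = 6 um
Step 2: Compute V^2 = 28^2 = 784
Step 3: Compute d^2 = 6^2 = 36
Step 4: F = 0.5 * 8.854e-6 * 93534 * 784 / 36
F = 9.018 uN


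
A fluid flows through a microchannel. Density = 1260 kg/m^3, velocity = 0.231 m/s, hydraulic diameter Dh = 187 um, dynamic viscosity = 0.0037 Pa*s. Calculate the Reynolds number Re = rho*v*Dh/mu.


Step 1: Convert Dh to meters: Dh = 187e-6 m
Step 2: Re = rho * v * Dh / mu
Re = 1260 * 0.231 * 187e-6 / 0.0037
Re = 14.71


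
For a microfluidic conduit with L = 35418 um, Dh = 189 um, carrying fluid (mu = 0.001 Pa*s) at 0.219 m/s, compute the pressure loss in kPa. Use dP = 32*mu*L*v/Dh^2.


Step 1: Convert to SI: L = 35418e-6 m, Dh = 189e-6 m
Step 2: dP = 32 * 0.001 * 35418e-6 * 0.219 / (189e-6)^2
Step 3: dP = 6948.56 Pa
Step 4: Convert to kPa: dP = 6.95 kPa


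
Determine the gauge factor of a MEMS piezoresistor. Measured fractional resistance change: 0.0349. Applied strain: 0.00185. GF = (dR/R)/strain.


Step 1: Identify values.
dR/R = 0.0349, strain = 0.00185
Step 2: GF = (dR/R) / strain = 0.0349 / 0.00185
GF = 18.9


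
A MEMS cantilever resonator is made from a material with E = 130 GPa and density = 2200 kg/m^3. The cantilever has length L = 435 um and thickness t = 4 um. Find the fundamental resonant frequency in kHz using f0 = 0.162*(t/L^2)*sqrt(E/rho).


Step 1: Convert units to SI.
t_SI = 4e-6 m, L_SI = 435e-6 m
Step 2: Calculate sqrt(E/rho).
sqrt(130e9 / 2200) = 7687.06 m/s
Step 3: Compute f0.
f0 = 0.162 * 4e-6 / (435e-6)^2 * 7687.06 = 26324.3 Hz = 26.32 kHz


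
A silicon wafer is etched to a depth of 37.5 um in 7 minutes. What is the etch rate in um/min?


Step 1: Etch rate = depth / time
Step 2: rate = 37.5 / 7
rate = 5.357 um/min


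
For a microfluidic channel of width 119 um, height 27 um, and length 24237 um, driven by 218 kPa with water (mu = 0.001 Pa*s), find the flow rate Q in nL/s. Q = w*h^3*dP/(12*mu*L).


Step 1: Convert all dimensions to SI (meters).
w = 119e-6 m, h = 27e-6 m, L = 24237e-6 m, dP = 218e3 Pa
Step 2: Q = w * h^3 * dP / (12 * mu * L)
Q = 119e-6 * (27e-6)^3 * 218e3 / (12 * 0.001 * 24237e-6) = 1.75563665e-09 m^3/s
Step 3: Convert Q from m^3/s to nL/s (1 m^3 = 1e12 nL, so multiply by 1e12).
Q = 1755.637 nL/s


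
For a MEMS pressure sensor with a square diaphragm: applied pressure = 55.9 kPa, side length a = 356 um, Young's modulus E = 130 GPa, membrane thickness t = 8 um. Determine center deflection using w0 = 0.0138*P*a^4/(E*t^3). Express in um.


Step 1: Convert pressure to compatible units (E is in GPa, so P in GPa).
P = 55.9 kPa = 55.9e-6 GPa
Step 2: Compute numerator: 0.0138 * P * a^4.
a^4 = 356^4 = 16062013696
numerator = 0.0138 * 55.9e-6 * 16062013696 = 1.23906e+04
Step 3: Compute denominator: E * t^3 = 130 * 8^3 = 66560
Step 4: w0 = numerator / denominator = 1.23906e+04 / 66560 = 0.1862 um


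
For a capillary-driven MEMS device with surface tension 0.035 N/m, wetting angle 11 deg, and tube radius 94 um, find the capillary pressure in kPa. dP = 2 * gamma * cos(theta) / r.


Step 1: cos(11 deg) = 0.9816
Step 2: Convert r to m: r = 94e-6 m
Step 3: dP = 2 * 0.035 * 0.9816 / 94e-6 = 731.0 Pa
Step 4: Convert Pa to kPa (divide by 1000).
dP = 0.73 kPa


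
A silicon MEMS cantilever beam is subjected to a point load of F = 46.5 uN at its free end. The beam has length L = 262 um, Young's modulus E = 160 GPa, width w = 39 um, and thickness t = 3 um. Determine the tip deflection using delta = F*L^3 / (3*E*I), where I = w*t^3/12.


Step 1: Calculate the second moment of area.
I = w * t^3 / 12 = 39 * 3^3 / 12 = 87.75 um^4
Step 2: Convert E to consistent units (1 GPa = 1000 uN/um^2).
E = 160 GPa = 160000 uN/um^2
Step 3: Calculate tip deflection.
delta = F * L^3 / (3 * E * I)
delta = 46.5 * 262^3 / (3 * 160000 * 87.75)
delta = 19.8549 um
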